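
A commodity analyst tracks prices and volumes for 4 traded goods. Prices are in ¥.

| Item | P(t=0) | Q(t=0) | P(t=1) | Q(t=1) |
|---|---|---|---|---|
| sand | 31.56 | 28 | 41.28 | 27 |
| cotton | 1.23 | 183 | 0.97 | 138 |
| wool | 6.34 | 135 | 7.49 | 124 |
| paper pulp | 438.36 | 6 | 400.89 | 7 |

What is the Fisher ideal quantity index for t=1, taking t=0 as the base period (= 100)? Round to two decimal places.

105.52

Laspeyres component (base-period weights):
ΣP(t=0)Q(t=1) = 31.56×27 + 1.23×138 + 6.34×124 + 438.36×7 = 852.12 + 169.74 + 786.16 + 3068.52 = 4876.54
ΣP(t=0)Q(t=0) = 31.56×28 + 1.23×183 + 6.34×135 + 438.36×6 = 883.68 + 225.09 + 855.9 + 2630.16 = 4594.83
L = 4876.54 / 4594.83 × 100 = 106.1310
Paasche component (current-period weights):
ΣP(t=1)Q(t=1) = 41.28×27 + 0.97×138 + 7.49×124 + 400.89×7 = 1114.56 + 133.86 + 928.76 + 2806.23 = 4983.41
ΣP(t=1)Q(t=0) = 41.28×28 + 0.97×183 + 7.49×135 + 400.89×6 = 1155.84 + 177.51 + 1011.15 + 2405.34 = 4749.84
P = 4983.41 / 4749.84 × 100 = 104.9174
Fisher = √(L × P) = √(106.1310 × 104.9174) = 105.5225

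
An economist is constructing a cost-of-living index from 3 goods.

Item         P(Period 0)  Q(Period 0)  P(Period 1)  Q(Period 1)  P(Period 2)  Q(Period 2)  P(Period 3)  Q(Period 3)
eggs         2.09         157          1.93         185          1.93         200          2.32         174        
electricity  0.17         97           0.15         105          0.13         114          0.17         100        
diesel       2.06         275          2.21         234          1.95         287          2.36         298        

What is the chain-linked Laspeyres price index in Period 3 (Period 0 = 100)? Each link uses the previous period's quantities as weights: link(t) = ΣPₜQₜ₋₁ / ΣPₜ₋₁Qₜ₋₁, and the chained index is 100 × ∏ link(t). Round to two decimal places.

Link Period 0→Period 1:
ΣP(Period 1)Q(Period 0) = 1.93×157 + 0.15×97 + 2.21×275 = 303.01 + 14.55 + 607.75 = 925.31
ΣP(Period 0)Q(Period 0) = 2.09×157 + 0.17×97 + 2.06×275 = 328.13 + 16.49 + 566.5 = 911.12
link = 925.31/911.12 = 1.015574
Link Period 1→Period 2:
ΣP(Period 2)Q(Period 1) = 1.93×185 + 0.13×105 + 1.95×234 = 357.05 + 13.65 + 456.3 = 827
ΣP(Period 1)Q(Period 1) = 1.93×185 + 0.15×105 + 2.21×234 = 357.05 + 15.75 + 517.14 = 889.94
link = 827/889.94 = 0.929276
Link Period 2→Period 3:
ΣP(Period 3)Q(Period 2) = 2.32×200 + 0.17×114 + 2.36×287 = 464 + 19.38 + 677.32 = 1160.7
ΣP(Period 2)Q(Period 2) = 1.93×200 + 0.13×114 + 1.95×287 = 386 + 14.82 + 559.65 = 960.47
link = 1160.7/960.47 = 1.208471
Chained index = 100 × 1.015574 × 0.929276 × 1.208471 = 114.0493

114.05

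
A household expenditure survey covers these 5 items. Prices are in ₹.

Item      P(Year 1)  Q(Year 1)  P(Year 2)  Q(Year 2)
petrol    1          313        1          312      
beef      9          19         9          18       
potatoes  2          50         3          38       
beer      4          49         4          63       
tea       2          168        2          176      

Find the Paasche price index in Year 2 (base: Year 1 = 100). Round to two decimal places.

103.29

Paasche price index uses current-period quantities as weights.
ΣP(Year 2)·Q(Year 2) = 1×312 + 9×18 + 3×38 + 4×63 + 2×176 = 312 + 162 + 114 + 252 + 352 = 1192
ΣP(Year 1)·Q(Year 2) = 1×312 + 9×18 + 2×38 + 4×63 + 2×176 = 312 + 162 + 76 + 252 + 352 = 1154
Index = 1192 / 1154 × 100 = 103.2929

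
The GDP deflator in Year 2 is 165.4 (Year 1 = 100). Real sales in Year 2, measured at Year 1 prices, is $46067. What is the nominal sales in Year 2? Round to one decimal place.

76194.8

Nominal = Real × (Index/100) = 46067 × (165.4/100)
        = 46067 × 1.654 = 76194.8180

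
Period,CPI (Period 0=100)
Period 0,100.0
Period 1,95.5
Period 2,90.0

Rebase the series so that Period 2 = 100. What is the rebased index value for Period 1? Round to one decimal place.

106.1

Rebased(Period 1) = 95.5 / 90.0 × 100 = 106.1111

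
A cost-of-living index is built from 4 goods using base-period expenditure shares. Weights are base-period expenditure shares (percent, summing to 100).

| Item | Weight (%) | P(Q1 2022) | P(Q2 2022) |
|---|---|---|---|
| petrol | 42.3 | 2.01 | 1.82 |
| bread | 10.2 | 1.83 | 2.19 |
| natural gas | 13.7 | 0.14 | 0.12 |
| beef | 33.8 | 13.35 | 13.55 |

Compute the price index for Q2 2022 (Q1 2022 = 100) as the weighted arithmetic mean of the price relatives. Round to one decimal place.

petrol: 42.3 × (1.82/2.01) = 42.3 × 0.905473 = 38.3015
bread: 10.2 × (2.19/1.83) = 10.2 × 1.196721 = 12.2066
natural gas: 13.7 × (0.12/0.14) = 13.7 × 0.857143 = 11.7429
beef: 33.8 × (13.55/13.35) = 33.8 × 1.014981 = 34.3064
Index = Σ wᵢ·(p₁ᵢ/p₀ᵢ) = 38.3015 + 12.2066 + 11.7429 + 34.3064 = 96.5573

96.6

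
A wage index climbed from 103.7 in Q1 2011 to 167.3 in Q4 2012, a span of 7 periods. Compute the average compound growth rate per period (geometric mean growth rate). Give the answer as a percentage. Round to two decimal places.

Growth factor = (167.3/103.7)^(1/7) = (1.613308)^(1/7) = 1.070715
Growth rate = 1.070715 − 1 = 0.070715 = 7.0715%

7.07%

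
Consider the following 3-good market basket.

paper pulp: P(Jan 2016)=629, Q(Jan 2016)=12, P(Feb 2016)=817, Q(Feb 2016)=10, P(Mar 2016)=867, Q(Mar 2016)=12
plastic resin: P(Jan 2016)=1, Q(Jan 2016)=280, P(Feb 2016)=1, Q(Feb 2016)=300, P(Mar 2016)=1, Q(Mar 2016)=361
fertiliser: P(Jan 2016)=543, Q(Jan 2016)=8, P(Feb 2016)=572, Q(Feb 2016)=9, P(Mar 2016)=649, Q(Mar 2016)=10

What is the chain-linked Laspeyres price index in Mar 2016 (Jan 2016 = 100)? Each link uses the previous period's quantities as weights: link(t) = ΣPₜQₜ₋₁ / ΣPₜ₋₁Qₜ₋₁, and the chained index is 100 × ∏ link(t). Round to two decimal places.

130.99

Link Jan 2016→Feb 2016:
ΣP(Feb 2016)Q(Jan 2016) = 817×12 + 1×280 + 572×8 = 9804 + 280 + 4576 = 14660
ΣP(Jan 2016)Q(Jan 2016) = 629×12 + 1×280 + 543×8 = 7548 + 280 + 4344 = 12172
link = 14660/12172 = 1.204404
Link Feb 2016→Mar 2016:
ΣP(Mar 2016)Q(Feb 2016) = 867×10 + 1×300 + 649×9 = 8670 + 300 + 5841 = 14811
ΣP(Feb 2016)Q(Feb 2016) = 817×10 + 1×300 + 572×9 = 8170 + 300 + 5148 = 13618
link = 14811/13618 = 1.087605
Chained index = 100 × 1.204404 × 1.087605 = 130.9915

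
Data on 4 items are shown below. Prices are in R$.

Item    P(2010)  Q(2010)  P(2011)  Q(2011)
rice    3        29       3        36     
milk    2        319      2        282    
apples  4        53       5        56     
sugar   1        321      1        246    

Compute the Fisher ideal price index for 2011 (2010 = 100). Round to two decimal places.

104.56

Laspeyres component (base-period weights):
ΣP(2011)Q(2010) = 3×29 + 2×319 + 5×53 + 1×321 = 87 + 638 + 265 + 321 = 1311
ΣP(2010)Q(2010) = 3×29 + 2×319 + 4×53 + 1×321 = 87 + 638 + 212 + 321 = 1258
L = 1311 / 1258 × 100 = 104.2130
Paasche component (current-period weights):
ΣP(2011)Q(2011) = 3×36 + 2×282 + 5×56 + 1×246 = 108 + 564 + 280 + 246 = 1198
ΣP(2010)Q(2011) = 3×36 + 2×282 + 4×56 + 1×246 = 108 + 564 + 224 + 246 = 1142
P = 1198 / 1142 × 100 = 104.9037
Fisher = √(L × P) = √(104.2130 × 104.9037) = 104.5578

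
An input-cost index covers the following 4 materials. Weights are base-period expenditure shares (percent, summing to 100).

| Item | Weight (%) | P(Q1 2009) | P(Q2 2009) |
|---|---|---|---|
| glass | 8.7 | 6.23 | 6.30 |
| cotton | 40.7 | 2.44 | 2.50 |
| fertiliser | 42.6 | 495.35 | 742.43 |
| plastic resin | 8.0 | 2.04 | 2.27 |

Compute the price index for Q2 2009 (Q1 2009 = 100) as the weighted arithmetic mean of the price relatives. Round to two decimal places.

123.25

glass: 8.7 × (6.30/6.23) = 8.7 × 1.011236 = 8.7978
cotton: 40.7 × (2.50/2.44) = 40.7 × 1.024590 = 41.7008
fertiliser: 42.6 × (742.43/495.35) = 42.6 × 1.498799 = 63.8488
plastic resin: 8.0 × (2.27/2.04) = 8.0 × 1.112745 = 8.9020
Index = Σ wᵢ·(p₁ᵢ/p₀ᵢ) = 8.7978 + 41.7008 + 63.8488 + 8.9020 = 123.2494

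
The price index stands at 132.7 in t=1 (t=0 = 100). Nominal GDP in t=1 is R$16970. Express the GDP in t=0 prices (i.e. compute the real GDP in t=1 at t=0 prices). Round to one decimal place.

Real = Nominal ÷ (Index/100) = 16970 ÷ (132.7/100)
     = 16970 ÷ 1.327 = 12788.2442

12788.2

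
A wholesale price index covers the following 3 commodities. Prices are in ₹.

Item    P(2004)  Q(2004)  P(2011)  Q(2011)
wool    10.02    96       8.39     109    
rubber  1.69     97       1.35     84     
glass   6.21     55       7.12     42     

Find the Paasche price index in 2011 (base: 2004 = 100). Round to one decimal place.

88.8

Paasche price index uses current-period quantities as weights.
ΣP(2011)·Q(2011) = 8.39×109 + 1.35×84 + 7.12×42 = 914.51 + 113.4 + 299.04 = 1326.95
ΣP(2004)·Q(2011) = 10.02×109 + 1.69×84 + 6.21×42 = 1092.18 + 141.96 + 260.82 = 1494.96
Index = 1326.95 / 1494.96 × 100 = 88.7616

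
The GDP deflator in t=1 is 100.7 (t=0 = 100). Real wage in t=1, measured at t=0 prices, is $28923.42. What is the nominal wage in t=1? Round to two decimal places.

29125.88

Nominal = Real × (Index/100) = 28923.42 × (100.7/100)
        = 28923.42 × 1.007 = 29125.8839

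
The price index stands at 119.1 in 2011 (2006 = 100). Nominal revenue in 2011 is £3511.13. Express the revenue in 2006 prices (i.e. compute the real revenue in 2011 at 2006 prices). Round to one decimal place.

Real = Nominal ÷ (Index/100) = 3511.13 ÷ (119.1/100)
     = 3511.13 ÷ 1.191 = 2948.0521

2948.1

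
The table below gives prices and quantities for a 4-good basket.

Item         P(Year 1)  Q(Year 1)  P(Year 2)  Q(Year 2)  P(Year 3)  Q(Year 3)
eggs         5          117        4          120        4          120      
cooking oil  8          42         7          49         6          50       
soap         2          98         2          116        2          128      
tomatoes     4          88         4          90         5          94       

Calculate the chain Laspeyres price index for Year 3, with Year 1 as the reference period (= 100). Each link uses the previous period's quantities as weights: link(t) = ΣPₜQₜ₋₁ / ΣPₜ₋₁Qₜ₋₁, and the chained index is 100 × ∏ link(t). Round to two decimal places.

Link Year 1→Year 2:
ΣP(Year 2)Q(Year 1) = 4×117 + 7×42 + 2×98 + 4×88 = 468 + 294 + 196 + 352 = 1310
ΣP(Year 1)Q(Year 1) = 5×117 + 8×42 + 2×98 + 4×88 = 585 + 336 + 196 + 352 = 1469
link = 1310/1469 = 0.891763
Link Year 2→Year 3:
ΣP(Year 3)Q(Year 2) = 4×120 + 6×49 + 2×116 + 5×90 = 480 + 294 + 232 + 450 = 1456
ΣP(Year 2)Q(Year 2) = 4×120 + 7×49 + 2×116 + 4×90 = 480 + 343 + 232 + 360 = 1415
link = 1456/1415 = 1.028975
Chained index = 100 × 0.891763 × 1.028975 = 91.7602

91.76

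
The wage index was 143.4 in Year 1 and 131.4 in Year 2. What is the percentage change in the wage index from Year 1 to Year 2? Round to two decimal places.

Change = (131.4 − 143.4) / 143.4 × 100
       = -12.0 / 143.4 × 100 = -8.3682%

-8.37%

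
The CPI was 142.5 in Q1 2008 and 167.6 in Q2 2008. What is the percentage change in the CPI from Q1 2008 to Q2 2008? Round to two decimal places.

Change = (167.6 − 142.5) / 142.5 × 100
       = 25.1 / 142.5 × 100 = 17.6140%

17.61%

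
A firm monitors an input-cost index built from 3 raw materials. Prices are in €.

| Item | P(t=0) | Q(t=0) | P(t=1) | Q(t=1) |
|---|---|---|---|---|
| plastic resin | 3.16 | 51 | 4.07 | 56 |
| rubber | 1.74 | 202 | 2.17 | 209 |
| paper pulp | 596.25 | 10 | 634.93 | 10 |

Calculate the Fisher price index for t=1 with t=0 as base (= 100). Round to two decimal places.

108.07

Laspeyres component (base-period weights):
ΣP(t=1)Q(t=0) = 4.07×51 + 2.17×202 + 634.93×10 = 207.57 + 438.34 + 6349.3 = 6995.21
ΣP(t=0)Q(t=0) = 3.16×51 + 1.74×202 + 596.25×10 = 161.16 + 351.48 + 5962.5 = 6475.14
L = 6995.21 / 6475.14 × 100 = 108.0318
Paasche component (current-period weights):
ΣP(t=1)Q(t=1) = 4.07×56 + 2.17×209 + 634.93×10 = 227.92 + 453.53 + 6349.3 = 7030.75
ΣP(t=0)Q(t=1) = 3.16×56 + 1.74×209 + 596.25×10 = 176.96 + 363.66 + 5962.5 = 6503.12
P = 7030.75 / 6503.12 × 100 = 108.1135
Fisher = √(L × P) = √(108.0318 × 108.1135) = 108.0726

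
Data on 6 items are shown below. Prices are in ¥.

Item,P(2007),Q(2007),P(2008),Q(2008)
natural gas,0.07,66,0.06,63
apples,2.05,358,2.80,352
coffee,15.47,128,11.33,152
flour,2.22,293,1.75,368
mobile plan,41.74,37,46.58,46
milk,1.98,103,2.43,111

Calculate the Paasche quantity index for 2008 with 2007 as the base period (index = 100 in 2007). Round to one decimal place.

Paasche quantity index uses current-period prices as weights.
ΣP(2008)·Q(2008) = 0.06×63 + 2.80×352 + 11.33×152 + 1.75×368 + 46.58×46 + 2.43×111 = 3.78 + 985.6 + 1722.16 + 644 + 2142.68 + 269.73 = 5767.95
ΣP(2008)·Q(2007) = 0.06×66 + 2.80×358 + 11.33×128 + 1.75×293 + 46.58×37 + 2.43×103 = 3.96 + 1002.4 + 1450.24 + 512.75 + 1723.46 + 250.29 = 4943.1
Index = 5767.95 / 4943.1 × 100 = 116.6869

116.7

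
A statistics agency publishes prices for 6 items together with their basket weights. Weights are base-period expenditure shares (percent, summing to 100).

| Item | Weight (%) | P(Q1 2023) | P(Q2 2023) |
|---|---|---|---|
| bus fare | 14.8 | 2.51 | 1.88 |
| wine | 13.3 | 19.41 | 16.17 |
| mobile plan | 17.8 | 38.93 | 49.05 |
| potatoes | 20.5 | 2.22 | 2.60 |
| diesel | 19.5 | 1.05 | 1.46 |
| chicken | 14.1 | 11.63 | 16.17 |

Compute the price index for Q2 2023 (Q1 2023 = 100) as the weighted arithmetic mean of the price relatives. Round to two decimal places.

115.32

bus fare: 14.8 × (1.88/2.51) = 14.8 × 0.749004 = 11.0853
wine: 13.3 × (16.17/19.41) = 13.3 × 0.833076 = 11.0799
mobile plan: 17.8 × (49.05/38.93) = 17.8 × 1.259954 = 22.4272
potatoes: 20.5 × (2.60/2.22) = 20.5 × 1.171171 = 24.0090
diesel: 19.5 × (1.46/1.05) = 19.5 × 1.390476 = 27.1143
chicken: 14.1 × (16.17/11.63) = 14.1 × 1.390370 = 19.6042
Index = Σ wᵢ·(p₁ᵢ/p₀ᵢ) = 11.0853 + 11.0799 + 22.4272 + 24.0090 + 27.1143 + 19.6042 = 115.3199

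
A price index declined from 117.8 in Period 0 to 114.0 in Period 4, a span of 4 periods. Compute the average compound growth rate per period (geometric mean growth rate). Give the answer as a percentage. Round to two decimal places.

-0.82%

Growth factor = (114.0/117.8)^(1/4) = (0.967742)^(1/4) = 0.991836
Growth rate = 0.991836 − 1 = -0.008164 = -0.8164%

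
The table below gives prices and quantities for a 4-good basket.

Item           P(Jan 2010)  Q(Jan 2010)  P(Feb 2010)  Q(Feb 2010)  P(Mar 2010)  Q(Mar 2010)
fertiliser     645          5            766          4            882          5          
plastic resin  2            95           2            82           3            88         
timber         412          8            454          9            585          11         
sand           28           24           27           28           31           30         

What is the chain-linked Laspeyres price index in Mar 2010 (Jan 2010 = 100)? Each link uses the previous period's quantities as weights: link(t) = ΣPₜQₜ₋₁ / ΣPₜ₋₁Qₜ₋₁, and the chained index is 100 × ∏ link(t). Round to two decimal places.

Link Jan 2010→Feb 2010:
ΣP(Feb 2010)Q(Jan 2010) = 766×5 + 2×95 + 454×8 + 27×24 = 3830 + 190 + 3632 + 648 = 8300
ΣP(Jan 2010)Q(Jan 2010) = 645×5 + 2×95 + 412×8 + 28×24 = 3225 + 190 + 3296 + 672 = 7383
link = 8300/7383 = 1.124204
Link Feb 2010→Mar 2010:
ΣP(Mar 2010)Q(Feb 2010) = 882×4 + 3×82 + 585×9 + 31×28 = 3528 + 246 + 5265 + 868 = 9907
ΣP(Feb 2010)Q(Feb 2010) = 766×4 + 2×82 + 454×9 + 27×28 = 3064 + 164 + 4086 + 756 = 8070
link = 9907/8070 = 1.227633
Chained index = 100 × 1.124204 × 1.227633 = 138.0110

138.01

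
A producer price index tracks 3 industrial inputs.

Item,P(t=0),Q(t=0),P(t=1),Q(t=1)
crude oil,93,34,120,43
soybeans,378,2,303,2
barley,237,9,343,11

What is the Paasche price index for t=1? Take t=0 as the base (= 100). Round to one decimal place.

129.6

Paasche price index uses current-period quantities as weights.
ΣP(t=1)·Q(t=1) = 120×43 + 303×2 + 343×11 = 5160 + 606 + 3773 = 9539
ΣP(t=0)·Q(t=1) = 93×43 + 378×2 + 237×11 = 3999 + 756 + 2607 = 7362
Index = 9539 / 7362 × 100 = 129.5708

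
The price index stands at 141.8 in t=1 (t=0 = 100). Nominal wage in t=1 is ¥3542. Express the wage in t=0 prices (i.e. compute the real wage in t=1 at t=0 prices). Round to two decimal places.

2497.88

Real = Nominal ÷ (Index/100) = 3542 ÷ (141.8/100)
     = 3542 ÷ 1.418 = 2497.8843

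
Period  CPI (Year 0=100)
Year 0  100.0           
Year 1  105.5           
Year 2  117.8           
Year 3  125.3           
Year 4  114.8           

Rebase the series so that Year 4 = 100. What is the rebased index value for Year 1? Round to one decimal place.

Rebased(Year 1) = 105.5 / 114.8 × 100 = 91.8990

91.9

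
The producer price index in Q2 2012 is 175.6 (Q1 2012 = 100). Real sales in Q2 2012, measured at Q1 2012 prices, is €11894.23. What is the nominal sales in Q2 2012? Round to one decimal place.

Nominal = Real × (Index/100) = 11894.23 × (175.6/100)
        = 11894.23 × 1.756 = 20886.2679

20886.3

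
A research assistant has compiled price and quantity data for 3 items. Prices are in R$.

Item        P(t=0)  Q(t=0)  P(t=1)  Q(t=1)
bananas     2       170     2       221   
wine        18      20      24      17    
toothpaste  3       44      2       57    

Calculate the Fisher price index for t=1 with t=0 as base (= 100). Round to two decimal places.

Laspeyres component (base-period weights):
ΣP(t=1)Q(t=0) = 2×170 + 24×20 + 2×44 = 340 + 480 + 88 = 908
ΣP(t=0)Q(t=0) = 2×170 + 18×20 + 3×44 = 340 + 360 + 132 = 832
L = 908 / 832 × 100 = 109.1346
Paasche component (current-period weights):
ΣP(t=1)Q(t=1) = 2×221 + 24×17 + 2×57 = 442 + 408 + 114 = 964
ΣP(t=0)Q(t=1) = 2×221 + 18×17 + 3×57 = 442 + 306 + 171 = 919
P = 964 / 919 × 100 = 104.8966
Fisher = √(L × P) = √(109.1346 × 104.8966) = 106.9946

106.99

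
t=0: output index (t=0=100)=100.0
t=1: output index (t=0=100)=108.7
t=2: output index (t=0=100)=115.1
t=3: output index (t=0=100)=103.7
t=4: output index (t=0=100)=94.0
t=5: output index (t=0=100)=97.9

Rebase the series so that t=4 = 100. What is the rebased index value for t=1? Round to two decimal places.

Rebased(t=1) = 108.7 / 94.0 × 100 = 115.6383

115.64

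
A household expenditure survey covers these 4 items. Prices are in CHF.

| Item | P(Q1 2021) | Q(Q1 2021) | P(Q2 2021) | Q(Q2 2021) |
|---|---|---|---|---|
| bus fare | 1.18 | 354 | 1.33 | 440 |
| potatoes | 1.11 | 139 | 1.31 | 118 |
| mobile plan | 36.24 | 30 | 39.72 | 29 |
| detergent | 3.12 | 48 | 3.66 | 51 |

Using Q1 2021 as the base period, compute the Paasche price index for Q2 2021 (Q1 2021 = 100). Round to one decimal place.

111.7

Paasche price index uses current-period quantities as weights.
ΣP(Q2 2021)·Q(Q2 2021) = 1.33×440 + 1.31×118 + 39.72×29 + 3.66×51 = 585.2 + 154.58 + 1151.88 + 186.66 = 2078.32
ΣP(Q1 2021)·Q(Q2 2021) = 1.18×440 + 1.11×118 + 36.24×29 + 3.12×51 = 519.2 + 130.98 + 1050.96 + 159.12 = 1860.26
Index = 2078.32 / 1860.26 × 100 = 111.7220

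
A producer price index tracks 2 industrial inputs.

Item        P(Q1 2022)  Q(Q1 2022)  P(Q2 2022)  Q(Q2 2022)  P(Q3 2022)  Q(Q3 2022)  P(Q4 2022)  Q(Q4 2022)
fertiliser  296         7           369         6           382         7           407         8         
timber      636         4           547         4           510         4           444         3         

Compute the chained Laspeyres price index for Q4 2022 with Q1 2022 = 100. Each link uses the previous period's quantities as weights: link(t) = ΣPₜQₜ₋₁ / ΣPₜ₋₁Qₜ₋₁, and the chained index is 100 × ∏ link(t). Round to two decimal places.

99.79

Link Q1 2022→Q2 2022:
ΣP(Q2 2022)Q(Q1 2022) = 369×7 + 547×4 = 2583 + 2188 = 4771
ΣP(Q1 2022)Q(Q1 2022) = 296×7 + 636×4 = 2072 + 2544 = 4616
link = 4771/4616 = 1.033579
Link Q2 2022→Q3 2022:
ΣP(Q3 2022)Q(Q2 2022) = 382×6 + 510×4 = 2292 + 2040 = 4332
ΣP(Q2 2022)Q(Q2 2022) = 369×6 + 547×4 = 2214 + 2188 = 4402
link = 4332/4402 = 0.984098
Link Q3 2022→Q4 2022:
ΣP(Q4 2022)Q(Q3 2022) = 407×7 + 444×4 = 2849 + 1776 = 4625
ΣP(Q3 2022)Q(Q3 2022) = 382×7 + 510×4 = 2674 + 2040 = 4714
link = 4625/4714 = 0.981120
Chained index = 100 × 1.033579 × 0.984098 × 0.981120 = 99.7939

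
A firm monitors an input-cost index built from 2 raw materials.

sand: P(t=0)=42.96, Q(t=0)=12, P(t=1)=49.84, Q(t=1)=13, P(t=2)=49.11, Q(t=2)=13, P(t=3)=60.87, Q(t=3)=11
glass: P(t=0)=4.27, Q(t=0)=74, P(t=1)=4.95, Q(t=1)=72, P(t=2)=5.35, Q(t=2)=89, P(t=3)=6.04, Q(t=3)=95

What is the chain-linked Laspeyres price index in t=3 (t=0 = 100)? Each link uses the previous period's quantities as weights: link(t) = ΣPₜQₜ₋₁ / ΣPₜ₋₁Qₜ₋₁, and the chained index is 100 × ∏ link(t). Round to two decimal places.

Link t=0→t=1:
ΣP(t=1)Q(t=0) = 49.84×12 + 4.95×74 = 598.08 + 366.3 = 964.38
ΣP(t=0)Q(t=0) = 42.96×12 + 4.27×74 = 515.52 + 315.98 = 831.5
link = 964.38/831.5 = 1.159808
Link t=1→t=2:
ΣP(t=2)Q(t=1) = 49.11×13 + 5.35×72 = 638.43 + 385.2 = 1023.63
ΣP(t=1)Q(t=1) = 49.84×13 + 4.95×72 = 647.92 + 356.4 = 1004.32
link = 1023.63/1004.32 = 1.019227
Link t=2→t=3:
ΣP(t=3)Q(t=2) = 60.87×13 + 6.04×89 = 791.31 + 537.56 = 1328.87
ΣP(t=2)Q(t=2) = 49.11×13 + 5.35×89 = 638.43 + 476.15 = 1114.58
link = 1328.87/1114.58 = 1.192261
Chained index = 100 × 1.159808 × 1.019227 × 1.192261 = 140.9380

140.94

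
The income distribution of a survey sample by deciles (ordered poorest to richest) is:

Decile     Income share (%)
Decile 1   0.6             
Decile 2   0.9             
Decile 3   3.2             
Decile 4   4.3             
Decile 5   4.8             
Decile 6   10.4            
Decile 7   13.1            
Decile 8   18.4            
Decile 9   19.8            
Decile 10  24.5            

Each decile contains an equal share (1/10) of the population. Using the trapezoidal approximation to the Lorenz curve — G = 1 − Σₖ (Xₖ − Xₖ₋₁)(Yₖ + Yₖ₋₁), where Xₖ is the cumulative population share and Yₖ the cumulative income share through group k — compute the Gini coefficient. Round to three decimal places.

Cumulative income shares Yₖ: 0.0060, 0.0150, 0.0470, 0.0900, 0.1380, 0.2420, 0.3730, 0.5570, 0.7550, 1.0000
Σ (Xₖ−Xₖ₋₁)(Yₖ+Yₖ₋₁) = (1/10)(0.0060+0.0000) + (1/10)(0.0150+0.0060) + (1/10)(0.0470+0.0150) + (1/10)(0.0900+0.0470) + (1/10)(0.1380+0.0900) + (1/10)(0.2420+0.1380) + (1/10)(0.3730+0.2420) + (1/10)(0.5570+0.3730) + (1/10)(0.7550+0.5570) + (1/10)(1.0000+0.7550)
  = 0.0006 + 0.0021 + 0.0062 + 0.0137 + 0.0228 + 0.0380 + 0.0615 + 0.0930 + 0.1312 + 0.1755 = 0.5446
G = 1 − 0.5446 = 0.4554

0.455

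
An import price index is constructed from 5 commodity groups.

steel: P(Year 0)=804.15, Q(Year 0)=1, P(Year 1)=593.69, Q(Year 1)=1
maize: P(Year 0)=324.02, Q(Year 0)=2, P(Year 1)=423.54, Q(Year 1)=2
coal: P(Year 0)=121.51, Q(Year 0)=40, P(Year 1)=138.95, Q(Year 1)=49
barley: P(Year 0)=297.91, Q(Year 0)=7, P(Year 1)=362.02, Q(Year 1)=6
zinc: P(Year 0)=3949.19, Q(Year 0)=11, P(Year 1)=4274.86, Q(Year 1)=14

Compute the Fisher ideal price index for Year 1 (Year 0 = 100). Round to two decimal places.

Laspeyres component (base-period weights):
ΣP(Year 1)Q(Year 0) = 593.69×1 + 423.54×2 + 138.95×40 + 362.02×7 + 4274.86×11 = 593.69 + 847.08 + 5558 + 2534.14 + 47023.46 = 56556.37
ΣP(Year 0)Q(Year 0) = 804.15×1 + 324.02×2 + 121.51×40 + 297.91×7 + 3949.19×11 = 804.15 + 648.04 + 4860.4 + 2085.37 + 43441.09 = 51839.05
L = 56556.37 / 51839.05 × 100 = 109.0999
Paasche component (current-period weights):
ΣP(Year 1)Q(Year 1) = 593.69×1 + 423.54×2 + 138.95×49 + 362.02×6 + 4274.86×14 = 593.69 + 847.08 + 6808.55 + 2172.12 + 59848.04 = 70269.48
ΣP(Year 0)Q(Year 1) = 804.15×1 + 324.02×2 + 121.51×49 + 297.91×6 + 3949.19×14 = 804.15 + 648.04 + 5953.99 + 1787.46 + 55288.66 = 64482.3
P = 70269.48 / 64482.3 × 100 = 108.9748
Fisher = √(L × P) = √(109.0999 × 108.9748) = 109.0374

109.04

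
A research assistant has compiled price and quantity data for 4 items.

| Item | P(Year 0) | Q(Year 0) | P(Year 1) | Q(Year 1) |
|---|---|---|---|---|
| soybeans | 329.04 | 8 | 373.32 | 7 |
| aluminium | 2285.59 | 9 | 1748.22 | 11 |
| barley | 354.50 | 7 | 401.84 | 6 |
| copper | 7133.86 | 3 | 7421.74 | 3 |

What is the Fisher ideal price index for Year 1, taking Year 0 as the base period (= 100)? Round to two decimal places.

Laspeyres component (base-period weights):
ΣP(Year 1)Q(Year 0) = 373.32×8 + 1748.22×9 + 401.84×7 + 7421.74×3 = 2986.56 + 15733.98 + 2812.88 + 22265.22 = 43798.64
ΣP(Year 0)Q(Year 0) = 329.04×8 + 2285.59×9 + 354.50×7 + 7133.86×3 = 2632.32 + 20570.31 + 2481.5 + 21401.58 = 47085.71
L = 43798.64 / 47085.71 × 100 = 93.0190
Paasche component (current-period weights):
ΣP(Year 1)Q(Year 1) = 373.32×7 + 1748.22×11 + 401.84×6 + 7421.74×3 = 2613.24 + 19230.42 + 2411.04 + 22265.22 = 46519.92
ΣP(Year 0)Q(Year 1) = 329.04×7 + 2285.59×11 + 354.50×6 + 7133.86×3 = 2303.28 + 25141.49 + 2127 + 21401.58 = 50973.35
P = 46519.92 / 50973.35 × 100 = 91.2632
Fisher = √(L × P) = √(93.0190 × 91.2632) = 92.1369

92.14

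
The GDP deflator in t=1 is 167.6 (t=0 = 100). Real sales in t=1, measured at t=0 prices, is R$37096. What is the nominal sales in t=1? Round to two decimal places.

Nominal = Real × (Index/100) = 37096 × (167.6/100)
        = 37096 × 1.676 = 62172.8960

62172.90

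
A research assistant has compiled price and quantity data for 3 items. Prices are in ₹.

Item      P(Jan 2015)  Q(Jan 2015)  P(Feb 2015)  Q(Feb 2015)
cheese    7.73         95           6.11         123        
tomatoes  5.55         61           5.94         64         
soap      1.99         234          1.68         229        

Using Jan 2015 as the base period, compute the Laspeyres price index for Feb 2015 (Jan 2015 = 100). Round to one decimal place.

Laspeyres price index uses base-period quantities as weights.
ΣP(Feb 2015)·Q(Jan 2015) = 6.11×95 + 5.94×61 + 1.68×234 = 580.45 + 362.34 + 393.12 = 1335.91
ΣP(Jan 2015)·Q(Jan 2015) = 7.73×95 + 5.55×61 + 1.99×234 = 734.35 + 338.55 + 465.66 = 1538.56
Index = 1335.91 / 1538.56 × 100 = 86.8286

86.8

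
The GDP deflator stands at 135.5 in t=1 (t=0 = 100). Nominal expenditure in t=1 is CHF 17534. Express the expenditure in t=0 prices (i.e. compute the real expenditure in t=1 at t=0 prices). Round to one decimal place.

12940.2

Real = Nominal ÷ (Index/100) = 17534 ÷ (135.5/100)
     = 17534 ÷ 1.355 = 12940.2214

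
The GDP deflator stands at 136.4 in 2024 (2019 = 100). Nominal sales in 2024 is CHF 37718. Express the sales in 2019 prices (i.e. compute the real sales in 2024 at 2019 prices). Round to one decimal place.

Real = Nominal ÷ (Index/100) = 37718 ÷ (136.4/100)
     = 37718 ÷ 1.364 = 27652.4927

27652.5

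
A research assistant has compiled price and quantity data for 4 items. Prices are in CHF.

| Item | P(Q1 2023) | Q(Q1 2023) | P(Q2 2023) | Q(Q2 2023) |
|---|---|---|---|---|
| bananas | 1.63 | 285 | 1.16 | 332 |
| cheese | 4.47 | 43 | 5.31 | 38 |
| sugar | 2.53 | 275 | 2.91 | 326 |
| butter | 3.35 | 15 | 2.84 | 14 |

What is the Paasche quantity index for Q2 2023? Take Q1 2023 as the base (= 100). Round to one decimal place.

112.4

Paasche quantity index uses current-period prices as weights.
ΣP(Q2 2023)·Q(Q2 2023) = 1.16×332 + 5.31×38 + 2.91×326 + 2.84×14 = 385.12 + 201.78 + 948.66 + 39.76 = 1575.32
ΣP(Q2 2023)·Q(Q1 2023) = 1.16×285 + 5.31×43 + 2.91×275 + 2.84×15 = 330.6 + 228.33 + 800.25 + 42.6 = 1401.78
Index = 1575.32 / 1401.78 × 100 = 112.3800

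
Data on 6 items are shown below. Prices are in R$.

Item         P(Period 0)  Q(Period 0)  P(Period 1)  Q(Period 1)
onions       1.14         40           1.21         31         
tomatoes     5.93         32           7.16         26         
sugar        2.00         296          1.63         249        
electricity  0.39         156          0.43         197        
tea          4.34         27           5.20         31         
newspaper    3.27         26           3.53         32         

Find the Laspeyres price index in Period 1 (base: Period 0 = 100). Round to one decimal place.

97.1

Laspeyres price index uses base-period quantities as weights.
ΣP(Period 1)·Q(Period 0) = 1.21×40 + 7.16×32 + 1.63×296 + 0.43×156 + 5.20×27 + 3.53×26 = 48.4 + 229.12 + 482.48 + 67.08 + 140.4 + 91.78 = 1059.26
ΣP(Period 0)·Q(Period 0) = 1.14×40 + 5.93×32 + 2.00×296 + 0.39×156 + 4.34×27 + 3.27×26 = 45.6 + 189.76 + 592 + 60.84 + 117.18 + 85.02 = 1090.4
Index = 1059.26 / 1090.4 × 100 = 97.1442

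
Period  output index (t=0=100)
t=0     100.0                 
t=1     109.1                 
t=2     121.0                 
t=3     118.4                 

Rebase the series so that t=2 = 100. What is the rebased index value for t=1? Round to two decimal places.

Rebased(t=1) = 109.1 / 121.0 × 100 = 90.1653

90.17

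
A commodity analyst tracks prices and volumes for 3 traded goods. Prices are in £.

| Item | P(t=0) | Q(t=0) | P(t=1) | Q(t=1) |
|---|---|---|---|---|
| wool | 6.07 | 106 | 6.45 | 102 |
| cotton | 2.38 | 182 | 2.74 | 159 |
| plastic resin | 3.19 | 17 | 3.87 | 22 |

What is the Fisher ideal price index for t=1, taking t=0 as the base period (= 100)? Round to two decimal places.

Laspeyres component (base-period weights):
ΣP(t=1)Q(t=0) = 6.45×106 + 2.74×182 + 3.87×17 = 683.7 + 498.68 + 65.79 = 1248.17
ΣP(t=0)Q(t=0) = 6.07×106 + 2.38×182 + 3.19×17 = 643.42 + 433.16 + 54.23 = 1130.81
L = 1248.17 / 1130.81 × 100 = 110.3784
Paasche component (current-period weights):
ΣP(t=1)Q(t=1) = 6.45×102 + 2.74×159 + 3.87×22 = 657.9 + 435.66 + 85.14 = 1178.7
ΣP(t=0)Q(t=1) = 6.07×102 + 2.38×159 + 3.19×22 = 619.14 + 378.42 + 70.18 = 1067.74
P = 1178.7 / 1067.74 × 100 = 110.3920
Fisher = √(L × P) = √(110.3784 × 110.3920) = 110.3852

110.39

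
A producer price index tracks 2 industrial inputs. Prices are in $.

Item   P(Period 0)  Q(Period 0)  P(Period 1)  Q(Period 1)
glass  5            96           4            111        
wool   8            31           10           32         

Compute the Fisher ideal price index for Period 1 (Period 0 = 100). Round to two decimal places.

94.77

Laspeyres component (base-period weights):
ΣP(Period 1)Q(Period 0) = 4×96 + 10×31 = 384 + 310 = 694
ΣP(Period 0)Q(Period 0) = 5×96 + 8×31 = 480 + 248 = 728
L = 694 / 728 × 100 = 95.3297
Paasche component (current-period weights):
ΣP(Period 1)Q(Period 1) = 4×111 + 10×32 = 444 + 320 = 764
ΣP(Period 0)Q(Period 1) = 5×111 + 8×32 = 555 + 256 = 811
P = 764 / 811 × 100 = 94.2047
Fisher = √(L × P) = √(95.3297 × 94.2047) = 94.7655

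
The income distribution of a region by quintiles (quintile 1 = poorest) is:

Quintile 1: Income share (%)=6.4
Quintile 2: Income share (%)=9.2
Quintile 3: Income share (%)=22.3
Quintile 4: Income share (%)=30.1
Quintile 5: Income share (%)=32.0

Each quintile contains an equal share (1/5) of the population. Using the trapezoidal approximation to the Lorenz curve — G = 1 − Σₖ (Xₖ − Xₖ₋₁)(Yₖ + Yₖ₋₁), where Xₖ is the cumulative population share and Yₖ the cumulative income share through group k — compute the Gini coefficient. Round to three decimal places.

Cumulative income shares Yₖ: 0.0640, 0.1560, 0.3790, 0.6800, 1.0000
Σ (Xₖ−Xₖ₋₁)(Yₖ+Yₖ₋₁) = (1/5)(0.0640+0.0000) + (1/5)(0.1560+0.0640) + (1/5)(0.3790+0.1560) + (1/5)(0.6800+0.3790) + (1/5)(1.0000+0.6800)
  = 0.0128 + 0.0440 + 0.1070 + 0.2118 + 0.3360 = 0.7116
G = 1 − 0.7116 = 0.2884

0.288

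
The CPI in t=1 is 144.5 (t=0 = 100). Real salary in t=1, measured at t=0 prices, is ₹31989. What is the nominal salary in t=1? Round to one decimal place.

46224.1

Nominal = Real × (Index/100) = 31989 × (144.5/100)
        = 31989 × 1.445 = 46224.1050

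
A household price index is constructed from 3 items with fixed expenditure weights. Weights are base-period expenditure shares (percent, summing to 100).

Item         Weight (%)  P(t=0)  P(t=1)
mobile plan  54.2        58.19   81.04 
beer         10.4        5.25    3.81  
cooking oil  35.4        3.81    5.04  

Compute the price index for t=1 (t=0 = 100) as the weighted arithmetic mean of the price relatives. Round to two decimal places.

mobile plan: 54.2 × (81.04/58.19) = 54.2 × 1.392679 = 75.4832
beer: 10.4 × (3.81/5.25) = 10.4 × 0.725714 = 7.5474
cooking oil: 35.4 × (5.04/3.81) = 35.4 × 1.322835 = 46.8283
Index = Σ wᵢ·(p₁ᵢ/p₀ᵢ) = 75.4832 + 7.5474 + 46.8283 = 129.8590

129.86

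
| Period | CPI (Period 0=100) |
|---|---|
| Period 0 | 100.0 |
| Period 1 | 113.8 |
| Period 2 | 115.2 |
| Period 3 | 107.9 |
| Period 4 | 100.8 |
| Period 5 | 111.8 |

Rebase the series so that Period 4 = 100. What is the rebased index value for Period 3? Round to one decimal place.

107.0

Rebased(Period 3) = 107.9 / 100.8 × 100 = 107.0437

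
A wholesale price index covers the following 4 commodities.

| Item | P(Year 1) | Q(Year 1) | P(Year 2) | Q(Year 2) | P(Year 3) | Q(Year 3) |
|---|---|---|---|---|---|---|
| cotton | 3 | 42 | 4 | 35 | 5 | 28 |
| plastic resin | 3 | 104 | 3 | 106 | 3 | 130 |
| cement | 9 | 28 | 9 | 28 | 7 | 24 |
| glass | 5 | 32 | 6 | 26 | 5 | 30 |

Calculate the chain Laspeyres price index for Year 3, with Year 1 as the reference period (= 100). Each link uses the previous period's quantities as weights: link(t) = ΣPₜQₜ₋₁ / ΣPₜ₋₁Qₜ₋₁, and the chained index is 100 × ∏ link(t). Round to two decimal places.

Link Year 1→Year 2:
ΣP(Year 2)Q(Year 1) = 4×42 + 3×104 + 9×28 + 6×32 = 168 + 312 + 252 + 192 = 924
ΣP(Year 1)Q(Year 1) = 3×42 + 3×104 + 9×28 + 5×32 = 126 + 312 + 252 + 160 = 850
link = 924/850 = 1.087059
Link Year 2→Year 3:
ΣP(Year 3)Q(Year 2) = 5×35 + 3×106 + 7×28 + 5×26 = 175 + 318 + 196 + 130 = 819
ΣP(Year 2)Q(Year 2) = 4×35 + 3×106 + 9×28 + 6×26 = 140 + 318 + 252 + 156 = 866
link = 819/866 = 0.945727
Chained index = 100 × 1.087059 × 0.945727 = 102.8061

102.81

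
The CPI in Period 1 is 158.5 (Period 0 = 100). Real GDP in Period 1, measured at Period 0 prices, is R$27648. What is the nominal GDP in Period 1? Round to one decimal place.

43822.1

Nominal = Real × (Index/100) = 27648 × (158.5/100)
        = 27648 × 1.585 = 43822.0800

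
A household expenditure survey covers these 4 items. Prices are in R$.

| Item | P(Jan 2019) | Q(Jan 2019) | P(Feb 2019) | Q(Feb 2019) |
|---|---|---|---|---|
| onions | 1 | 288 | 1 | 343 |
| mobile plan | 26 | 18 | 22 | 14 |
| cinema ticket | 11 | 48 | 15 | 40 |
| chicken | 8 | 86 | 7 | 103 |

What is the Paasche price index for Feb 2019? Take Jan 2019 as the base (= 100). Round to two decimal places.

Paasche price index uses current-period quantities as weights.
ΣP(Feb 2019)·Q(Feb 2019) = 1×343 + 22×14 + 15×40 + 7×103 = 343 + 308 + 600 + 721 = 1972
ΣP(Jan 2019)·Q(Feb 2019) = 1×343 + 26×14 + 11×40 + 8×103 = 343 + 364 + 440 + 824 = 1971
Index = 1972 / 1971 × 100 = 100.0507

100.05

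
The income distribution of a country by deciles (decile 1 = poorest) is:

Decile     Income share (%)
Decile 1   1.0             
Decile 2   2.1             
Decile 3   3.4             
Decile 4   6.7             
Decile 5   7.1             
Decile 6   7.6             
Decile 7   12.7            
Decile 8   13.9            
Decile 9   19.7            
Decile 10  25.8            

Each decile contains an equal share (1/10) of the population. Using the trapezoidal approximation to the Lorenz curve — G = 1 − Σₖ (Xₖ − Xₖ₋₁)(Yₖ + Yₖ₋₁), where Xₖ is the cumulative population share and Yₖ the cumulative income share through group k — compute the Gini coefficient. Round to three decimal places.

0.417

Cumulative income shares Yₖ: 0.0100, 0.0310, 0.0650, 0.1320, 0.2030, 0.2790, 0.4060, 0.5450, 0.7420, 1.0000
Σ (Xₖ−Xₖ₋₁)(Yₖ+Yₖ₋₁) = (1/10)(0.0100+0.0000) + (1/10)(0.0310+0.0100) + (1/10)(0.0650+0.0310) + (1/10)(0.1320+0.0650) + (1/10)(0.2030+0.1320) + (1/10)(0.2790+0.2030) + (1/10)(0.4060+0.2790) + (1/10)(0.5450+0.4060) + (1/10)(0.7420+0.5450) + (1/10)(1.0000+0.7420)
  = 0.0010 + 0.0041 + 0.0096 + 0.0197 + 0.0335 + 0.0482 + 0.0685 + 0.0951 + 0.1287 + 0.1742 = 0.5826
G = 1 − 0.5826 = 0.4174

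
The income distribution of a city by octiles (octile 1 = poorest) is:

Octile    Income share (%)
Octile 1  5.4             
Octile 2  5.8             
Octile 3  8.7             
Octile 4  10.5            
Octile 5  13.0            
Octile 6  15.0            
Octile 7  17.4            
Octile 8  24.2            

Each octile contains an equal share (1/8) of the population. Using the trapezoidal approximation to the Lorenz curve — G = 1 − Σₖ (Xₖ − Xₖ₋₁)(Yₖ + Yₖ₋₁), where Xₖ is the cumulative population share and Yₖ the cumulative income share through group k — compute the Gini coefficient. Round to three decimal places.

Cumulative income shares Yₖ: 0.0540, 0.1120, 0.1990, 0.3040, 0.4340, 0.5840, 0.7580, 1.0000
Σ (Xₖ−Xₖ₋₁)(Yₖ+Yₖ₋₁) = (1/8)(0.0540+0.0000) + (1/8)(0.1120+0.0540) + (1/8)(0.1990+0.1120) + (1/8)(0.3040+0.1990) + (1/8)(0.4340+0.3040) + (1/8)(0.5840+0.4340) + (1/8)(0.7580+0.5840) + (1/8)(1.0000+0.7580)
  = 0.0068 + 0.0208 + 0.0389 + 0.0629 + 0.0922 + 0.1273 + 0.1678 + 0.2198 = 0.7362
G = 1 − 0.7362 = 0.2638

0.264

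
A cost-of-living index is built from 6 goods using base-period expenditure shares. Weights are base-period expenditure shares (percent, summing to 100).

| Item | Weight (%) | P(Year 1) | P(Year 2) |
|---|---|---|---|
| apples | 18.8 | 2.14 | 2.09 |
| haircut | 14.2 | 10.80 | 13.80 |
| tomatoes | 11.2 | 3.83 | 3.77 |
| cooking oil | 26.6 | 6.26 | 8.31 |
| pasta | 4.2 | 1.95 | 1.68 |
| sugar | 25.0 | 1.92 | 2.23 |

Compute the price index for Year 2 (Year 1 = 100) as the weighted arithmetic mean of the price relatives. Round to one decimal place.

115.5

apples: 18.8 × (2.09/2.14) = 18.8 × 0.976636 = 18.3607
haircut: 14.2 × (13.80/10.80) = 14.2 × 1.277778 = 18.1444
tomatoes: 11.2 × (3.77/3.83) = 11.2 × 0.984334 = 11.0245
cooking oil: 26.6 × (8.31/6.26) = 26.6 × 1.327476 = 35.3109
pasta: 4.2 × (1.68/1.95) = 4.2 × 0.861538 = 3.6185
sugar: 25.0 × (2.23/1.92) = 25.0 × 1.161458 = 29.0365
Index = Σ wᵢ·(p₁ᵢ/p₀ᵢ) = 18.3607 + 18.1444 + 11.0245 + 35.3109 + 3.6185 + 29.0365 = 115.4955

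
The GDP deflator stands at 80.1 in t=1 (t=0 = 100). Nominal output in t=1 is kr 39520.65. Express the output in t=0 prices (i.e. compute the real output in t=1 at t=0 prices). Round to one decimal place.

49339.1

Real = Nominal ÷ (Index/100) = 39520.65 ÷ (80.1/100)
     = 39520.65 ÷ 0.801 = 49339.1386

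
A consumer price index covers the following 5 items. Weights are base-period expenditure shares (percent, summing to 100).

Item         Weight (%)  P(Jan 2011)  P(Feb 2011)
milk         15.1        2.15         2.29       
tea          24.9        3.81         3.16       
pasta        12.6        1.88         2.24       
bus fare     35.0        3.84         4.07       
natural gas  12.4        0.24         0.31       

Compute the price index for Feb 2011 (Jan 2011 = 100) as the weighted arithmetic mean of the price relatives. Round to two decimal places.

104.86

milk: 15.1 × (2.29/2.15) = 15.1 × 1.065116 = 16.0833
tea: 24.9 × (3.16/3.81) = 24.9 × 0.829396 = 20.6520
pasta: 12.6 × (2.24/1.88) = 12.6 × 1.191489 = 15.0128
bus fare: 35.0 × (4.07/3.84) = 35.0 × 1.059896 = 37.0964
natural gas: 12.4 × (0.31/0.24) = 12.4 × 1.291667 = 16.0167
Index = Σ wᵢ·(p₁ᵢ/p₀ᵢ) = 16.0833 + 20.6520 + 15.0128 + 37.0964 + 16.0167 = 104.8610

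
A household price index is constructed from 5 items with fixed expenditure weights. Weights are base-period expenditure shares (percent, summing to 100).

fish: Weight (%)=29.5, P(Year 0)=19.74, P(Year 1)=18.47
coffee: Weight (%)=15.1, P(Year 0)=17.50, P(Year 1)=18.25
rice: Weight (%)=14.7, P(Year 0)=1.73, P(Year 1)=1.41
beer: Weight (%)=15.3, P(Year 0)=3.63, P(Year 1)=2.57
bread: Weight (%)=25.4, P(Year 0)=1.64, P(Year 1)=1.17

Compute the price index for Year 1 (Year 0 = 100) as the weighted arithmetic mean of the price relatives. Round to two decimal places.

fish: 29.5 × (18.47/19.74) = 29.5 × 0.935664 = 27.6021
coffee: 15.1 × (18.25/17.50) = 15.1 × 1.042857 = 15.7471
rice: 14.7 × (1.41/1.73) = 14.7 × 0.815029 = 11.9809
beer: 15.3 × (2.57/3.63) = 15.3 × 0.707989 = 10.8322
bread: 25.4 × (1.17/1.64) = 25.4 × 0.713415 = 18.1207
Index = Σ wᵢ·(p₁ᵢ/p₀ᵢ) = 27.6021 + 15.7471 + 11.9809 + 10.8322 + 18.1207 = 84.2831

84.28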